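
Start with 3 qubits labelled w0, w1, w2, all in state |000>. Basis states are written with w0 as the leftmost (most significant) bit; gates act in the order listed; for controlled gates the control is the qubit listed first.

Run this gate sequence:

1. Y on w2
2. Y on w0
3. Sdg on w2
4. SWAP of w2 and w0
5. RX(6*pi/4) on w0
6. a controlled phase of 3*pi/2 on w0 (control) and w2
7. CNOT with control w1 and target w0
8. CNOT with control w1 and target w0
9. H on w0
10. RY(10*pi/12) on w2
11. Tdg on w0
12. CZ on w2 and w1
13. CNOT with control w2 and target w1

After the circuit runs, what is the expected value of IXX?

The observable IXX averages to -1/2. Key observation: the block from step 7 through step 8 cancels to the identity and can be dropped.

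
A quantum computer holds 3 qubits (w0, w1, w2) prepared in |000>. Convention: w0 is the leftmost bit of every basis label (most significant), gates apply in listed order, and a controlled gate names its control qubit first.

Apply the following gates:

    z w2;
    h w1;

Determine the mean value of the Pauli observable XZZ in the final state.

In the final state, XZZ has expectation 0.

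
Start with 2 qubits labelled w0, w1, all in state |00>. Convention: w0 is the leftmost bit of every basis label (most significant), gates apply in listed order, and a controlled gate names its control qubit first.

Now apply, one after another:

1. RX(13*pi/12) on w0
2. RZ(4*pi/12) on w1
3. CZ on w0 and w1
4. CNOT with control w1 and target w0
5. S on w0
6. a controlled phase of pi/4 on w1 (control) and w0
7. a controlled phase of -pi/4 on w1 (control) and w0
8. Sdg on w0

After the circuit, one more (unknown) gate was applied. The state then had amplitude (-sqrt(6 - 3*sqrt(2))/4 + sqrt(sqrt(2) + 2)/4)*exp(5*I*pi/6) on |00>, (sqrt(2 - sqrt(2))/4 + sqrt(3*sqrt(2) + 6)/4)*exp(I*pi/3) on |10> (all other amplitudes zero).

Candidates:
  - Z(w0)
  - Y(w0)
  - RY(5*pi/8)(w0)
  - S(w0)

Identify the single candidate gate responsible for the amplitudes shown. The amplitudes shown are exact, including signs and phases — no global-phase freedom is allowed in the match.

It was Z(w0) that produced the state shown. Key observation: steps 5-8 multiply out to the identity, so the circuit reduces to the remaining gates.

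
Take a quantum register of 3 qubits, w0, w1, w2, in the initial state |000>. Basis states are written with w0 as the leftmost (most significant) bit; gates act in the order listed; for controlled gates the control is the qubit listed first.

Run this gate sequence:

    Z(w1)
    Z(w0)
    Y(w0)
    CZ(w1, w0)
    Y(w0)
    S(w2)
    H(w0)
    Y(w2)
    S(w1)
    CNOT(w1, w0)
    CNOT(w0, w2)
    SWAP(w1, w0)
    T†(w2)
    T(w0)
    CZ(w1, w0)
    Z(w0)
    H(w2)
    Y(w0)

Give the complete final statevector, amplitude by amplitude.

The final amplitudes are 0 on |000>, 0 on |001>, 0 on |010>, 0 on |011>, exp(3*I*pi/4)/2 on |100>, -exp(3*I*pi/4)/2 on |101>, -1/2 on |110>, -1/2 on |111>.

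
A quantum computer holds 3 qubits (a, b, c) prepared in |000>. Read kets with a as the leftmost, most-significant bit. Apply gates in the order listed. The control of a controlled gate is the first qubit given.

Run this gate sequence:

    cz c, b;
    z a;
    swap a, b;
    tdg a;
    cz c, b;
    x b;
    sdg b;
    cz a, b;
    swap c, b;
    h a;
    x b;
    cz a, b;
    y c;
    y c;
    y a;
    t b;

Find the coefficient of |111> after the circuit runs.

|111> carries amplitude sqrt(2)*exp(I*pi/4)/2 in the final state.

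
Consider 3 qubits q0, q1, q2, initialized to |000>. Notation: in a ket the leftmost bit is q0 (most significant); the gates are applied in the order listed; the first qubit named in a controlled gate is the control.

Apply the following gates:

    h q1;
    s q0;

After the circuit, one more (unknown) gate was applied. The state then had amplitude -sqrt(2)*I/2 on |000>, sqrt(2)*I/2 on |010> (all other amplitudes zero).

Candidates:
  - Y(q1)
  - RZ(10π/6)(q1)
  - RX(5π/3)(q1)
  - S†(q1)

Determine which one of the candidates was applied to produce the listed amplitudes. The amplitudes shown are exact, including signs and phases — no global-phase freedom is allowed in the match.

The unique candidate consistent with the amplitudes is Y(q1).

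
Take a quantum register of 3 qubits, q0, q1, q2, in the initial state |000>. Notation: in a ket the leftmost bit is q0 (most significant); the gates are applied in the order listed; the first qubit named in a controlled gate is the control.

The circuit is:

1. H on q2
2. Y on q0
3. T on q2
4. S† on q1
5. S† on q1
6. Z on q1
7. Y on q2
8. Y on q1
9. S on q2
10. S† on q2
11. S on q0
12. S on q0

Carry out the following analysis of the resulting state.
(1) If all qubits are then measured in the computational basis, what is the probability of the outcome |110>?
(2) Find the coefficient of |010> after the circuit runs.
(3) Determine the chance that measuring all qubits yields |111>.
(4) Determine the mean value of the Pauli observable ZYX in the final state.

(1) A full measurement returns |110> with probability 1/2. Key observation: steps 9-10 multiply out to the identity, so the circuit reduces to the remaining gates.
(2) The amplitude on |010> is 0.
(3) A full measurement returns |111> with probability 1/2.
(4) The observable ZYX averages to 0.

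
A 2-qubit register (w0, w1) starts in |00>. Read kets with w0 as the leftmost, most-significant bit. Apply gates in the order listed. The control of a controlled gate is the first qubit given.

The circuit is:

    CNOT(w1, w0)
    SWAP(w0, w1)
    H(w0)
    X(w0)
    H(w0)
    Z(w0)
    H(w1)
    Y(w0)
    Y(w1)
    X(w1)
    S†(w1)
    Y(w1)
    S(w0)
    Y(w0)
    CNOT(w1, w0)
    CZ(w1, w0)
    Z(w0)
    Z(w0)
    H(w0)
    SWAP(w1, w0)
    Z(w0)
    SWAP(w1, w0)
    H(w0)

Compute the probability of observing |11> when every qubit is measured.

A full measurement returns |11> with probability 1/2. Key observation: gates 3-6 undo each other exactly, leaving only the rest of the circuit to track.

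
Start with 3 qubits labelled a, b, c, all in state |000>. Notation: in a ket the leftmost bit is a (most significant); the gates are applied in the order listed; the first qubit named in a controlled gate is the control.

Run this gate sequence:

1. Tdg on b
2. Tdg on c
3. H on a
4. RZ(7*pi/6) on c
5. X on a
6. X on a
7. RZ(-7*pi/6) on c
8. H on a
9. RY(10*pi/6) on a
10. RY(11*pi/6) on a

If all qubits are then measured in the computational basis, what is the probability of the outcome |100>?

A full measurement returns |100> with probability 1/2. Key observation: steps 3-8 multiply out to the identity, so the circuit reduces to the remaining gates.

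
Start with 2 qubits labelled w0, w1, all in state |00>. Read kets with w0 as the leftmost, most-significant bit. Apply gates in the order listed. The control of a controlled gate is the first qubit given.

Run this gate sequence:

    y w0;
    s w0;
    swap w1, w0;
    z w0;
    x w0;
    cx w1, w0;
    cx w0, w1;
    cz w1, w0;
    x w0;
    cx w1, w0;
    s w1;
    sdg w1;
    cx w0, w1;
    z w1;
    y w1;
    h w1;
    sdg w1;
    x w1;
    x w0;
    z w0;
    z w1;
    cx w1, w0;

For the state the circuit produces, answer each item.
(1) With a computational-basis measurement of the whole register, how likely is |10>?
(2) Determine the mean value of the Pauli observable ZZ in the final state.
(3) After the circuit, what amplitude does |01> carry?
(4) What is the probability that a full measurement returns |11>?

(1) Outcome |10> occurs with probability 1/2. Key observation: steps 11-12 multiply out to the identity, so the circuit reduces to the remaining gates.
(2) In the final state, ZZ has expectation -1.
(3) The amplitude on |01> is -sqrt(2)*I/2.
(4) A full measurement returns |11> with probability 0.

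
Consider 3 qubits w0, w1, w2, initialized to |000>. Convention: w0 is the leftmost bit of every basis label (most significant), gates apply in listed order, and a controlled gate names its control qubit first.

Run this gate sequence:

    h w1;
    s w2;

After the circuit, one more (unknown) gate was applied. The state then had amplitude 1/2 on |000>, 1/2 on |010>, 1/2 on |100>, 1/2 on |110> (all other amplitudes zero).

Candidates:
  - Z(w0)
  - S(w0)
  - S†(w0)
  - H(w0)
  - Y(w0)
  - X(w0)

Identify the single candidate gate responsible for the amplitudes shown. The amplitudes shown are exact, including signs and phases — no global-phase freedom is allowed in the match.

It was H(w0) that produced the state shown.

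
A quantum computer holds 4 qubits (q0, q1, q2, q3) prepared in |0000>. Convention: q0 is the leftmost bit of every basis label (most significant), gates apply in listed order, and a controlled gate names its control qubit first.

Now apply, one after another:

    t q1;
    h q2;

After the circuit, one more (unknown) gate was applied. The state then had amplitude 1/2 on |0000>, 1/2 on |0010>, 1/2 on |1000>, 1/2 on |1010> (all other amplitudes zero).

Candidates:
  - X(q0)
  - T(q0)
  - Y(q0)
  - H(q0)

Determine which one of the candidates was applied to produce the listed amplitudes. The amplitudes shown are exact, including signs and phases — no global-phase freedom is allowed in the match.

The unique candidate consistent with the amplitudes is H(q0).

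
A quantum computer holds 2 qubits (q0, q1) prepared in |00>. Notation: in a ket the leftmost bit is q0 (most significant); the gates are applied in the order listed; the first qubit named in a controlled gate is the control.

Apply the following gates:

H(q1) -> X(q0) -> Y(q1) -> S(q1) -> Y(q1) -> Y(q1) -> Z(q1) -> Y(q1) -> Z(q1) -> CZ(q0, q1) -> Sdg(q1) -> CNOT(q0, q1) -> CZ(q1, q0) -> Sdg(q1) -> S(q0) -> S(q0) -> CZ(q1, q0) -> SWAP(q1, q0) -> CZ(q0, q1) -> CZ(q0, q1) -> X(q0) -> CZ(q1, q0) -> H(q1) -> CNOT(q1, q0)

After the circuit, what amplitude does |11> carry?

|11> carries amplitude -1/2 in the final state.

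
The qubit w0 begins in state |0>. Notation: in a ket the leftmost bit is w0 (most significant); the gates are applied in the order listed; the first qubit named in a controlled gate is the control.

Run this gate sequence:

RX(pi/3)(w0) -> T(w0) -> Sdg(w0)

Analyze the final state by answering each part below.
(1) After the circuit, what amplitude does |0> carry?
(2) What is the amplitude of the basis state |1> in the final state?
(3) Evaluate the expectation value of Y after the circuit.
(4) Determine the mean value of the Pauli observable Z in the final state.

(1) The amplitude on |0> is sqrt(3)/2.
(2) The final state's coefficient on |1> equals -exp(I*pi/4)/2.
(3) The expectation value of Y is -sqrt(6)/4.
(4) The observable Z averages to 1/2.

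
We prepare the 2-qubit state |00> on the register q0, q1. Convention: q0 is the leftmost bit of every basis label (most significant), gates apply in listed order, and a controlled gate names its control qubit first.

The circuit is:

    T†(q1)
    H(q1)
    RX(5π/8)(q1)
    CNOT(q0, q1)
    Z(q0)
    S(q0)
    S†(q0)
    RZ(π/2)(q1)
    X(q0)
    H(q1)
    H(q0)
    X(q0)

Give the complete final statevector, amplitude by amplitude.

The resulting statevector has amplitude -sqrt(2)*exp(I*pi/4)*cos(5*pi/16)/4 - sqrt(2)*exp(-I*pi/4)*cos(5*pi/16)/4 + sqrt(2)*I*exp(I*pi/4)*sin(5*pi/16)/4 + sqrt(2)*I*exp(-I*pi/4)*sin(5*pi/16)/4 on |00>, -sqrt(2)*I*exp(I*pi/4)*sin(5*pi/16)/4 - sqrt(2)*exp(-I*pi/4)*cos(5*pi/16)/4 + sqrt(2)*exp(I*pi/4)*cos(5*pi/16)/4 + sqrt(2)*I*exp(-I*pi/4)*sin(5*pi/16)/4 on |01>, -sqrt(2)*I*exp(-I*pi/4)*sin(5*pi/16)/4 - sqrt(2)*I*exp(I*pi/4)*sin(5*pi/16)/4 + sqrt(2)*exp(-I*pi/4)*cos(5*pi/16)/4 + sqrt(2)*exp(I*pi/4)*cos(5*pi/16)/4 on |10>, -sqrt(2)*I*exp(-I*pi/4)*sin(5*pi/16)/4 - sqrt(2)*exp(I*pi/4)*cos(5*pi/16)/4 + sqrt(2)*exp(-I*pi/4)*cos(5*pi/16)/4 + sqrt(2)*I*exp(I*pi/4)*sin(5*pi/16)/4 on |11>.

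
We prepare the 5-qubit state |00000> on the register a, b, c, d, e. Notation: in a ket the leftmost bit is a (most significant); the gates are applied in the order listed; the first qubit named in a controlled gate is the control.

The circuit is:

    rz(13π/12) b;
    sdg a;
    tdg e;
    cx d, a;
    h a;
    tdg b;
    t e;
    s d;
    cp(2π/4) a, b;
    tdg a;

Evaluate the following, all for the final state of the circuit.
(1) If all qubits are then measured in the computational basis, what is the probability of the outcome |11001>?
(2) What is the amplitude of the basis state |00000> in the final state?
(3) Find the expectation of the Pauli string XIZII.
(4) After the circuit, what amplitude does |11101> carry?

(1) Outcome |11001> occurs with probability 0.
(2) The final state's coefficient on |00000> equals -sqrt(2)*exp(11*I*pi/24)/2.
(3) In the final state, XIZII has expectation sqrt(2)/2.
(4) The amplitude on |11101> is 0.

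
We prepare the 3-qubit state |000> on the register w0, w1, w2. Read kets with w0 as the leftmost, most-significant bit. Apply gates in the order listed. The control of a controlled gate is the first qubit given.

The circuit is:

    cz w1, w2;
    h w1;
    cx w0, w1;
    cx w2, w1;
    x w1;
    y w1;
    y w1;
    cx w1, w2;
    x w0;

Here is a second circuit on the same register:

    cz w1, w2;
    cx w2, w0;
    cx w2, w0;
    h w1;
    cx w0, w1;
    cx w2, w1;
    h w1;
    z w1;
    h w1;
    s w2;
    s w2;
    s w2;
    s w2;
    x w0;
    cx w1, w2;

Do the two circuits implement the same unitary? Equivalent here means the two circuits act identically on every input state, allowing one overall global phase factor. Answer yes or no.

Yes, they are equivalent — the unitaries differ by at most a global phase.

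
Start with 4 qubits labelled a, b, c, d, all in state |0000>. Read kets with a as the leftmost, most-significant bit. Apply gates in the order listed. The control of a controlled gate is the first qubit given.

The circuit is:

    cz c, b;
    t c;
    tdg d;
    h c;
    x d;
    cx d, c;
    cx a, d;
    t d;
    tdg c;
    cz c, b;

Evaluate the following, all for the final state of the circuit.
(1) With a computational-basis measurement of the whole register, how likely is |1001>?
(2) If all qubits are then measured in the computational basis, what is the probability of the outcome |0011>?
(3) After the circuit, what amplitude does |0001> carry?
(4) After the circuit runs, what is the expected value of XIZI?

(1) The probability of measuring |1001> is 0.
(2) Outcome |0011> occurs with probability 1/2.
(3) The amplitude on |0001> is sqrt(2)*exp(I*pi/4)/2.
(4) The expectation value of XIZI is 0.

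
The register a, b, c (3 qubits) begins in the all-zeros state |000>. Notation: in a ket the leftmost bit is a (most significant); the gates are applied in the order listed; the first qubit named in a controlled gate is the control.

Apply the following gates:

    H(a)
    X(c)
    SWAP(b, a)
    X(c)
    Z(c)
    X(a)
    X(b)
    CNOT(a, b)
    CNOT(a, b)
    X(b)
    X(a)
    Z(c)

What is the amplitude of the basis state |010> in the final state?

The final state's coefficient on |010> equals sqrt(2)/2.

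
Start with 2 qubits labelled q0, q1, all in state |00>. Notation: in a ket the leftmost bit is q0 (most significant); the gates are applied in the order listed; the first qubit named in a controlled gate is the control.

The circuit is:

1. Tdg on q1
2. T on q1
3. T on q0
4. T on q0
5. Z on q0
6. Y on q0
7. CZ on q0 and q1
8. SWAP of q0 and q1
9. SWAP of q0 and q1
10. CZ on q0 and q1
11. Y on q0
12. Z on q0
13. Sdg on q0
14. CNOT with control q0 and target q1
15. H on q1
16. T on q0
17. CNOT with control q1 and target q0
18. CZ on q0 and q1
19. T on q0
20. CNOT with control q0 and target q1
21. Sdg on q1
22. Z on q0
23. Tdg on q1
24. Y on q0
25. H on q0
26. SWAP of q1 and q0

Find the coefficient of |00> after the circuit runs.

|00> carries amplitude -exp(3*I*pi/4)/2 + I/2 in the final state.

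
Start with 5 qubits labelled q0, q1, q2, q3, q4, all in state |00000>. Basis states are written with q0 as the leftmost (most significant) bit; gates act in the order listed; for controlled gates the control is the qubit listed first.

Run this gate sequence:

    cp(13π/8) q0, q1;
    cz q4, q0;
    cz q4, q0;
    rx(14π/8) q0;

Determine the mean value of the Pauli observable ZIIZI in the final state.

The expectation value of ZIIZI is sqrt(2)/2. Key observation: steps 2-3 multiply out to the identity, so the circuit reduces to the remaining gates.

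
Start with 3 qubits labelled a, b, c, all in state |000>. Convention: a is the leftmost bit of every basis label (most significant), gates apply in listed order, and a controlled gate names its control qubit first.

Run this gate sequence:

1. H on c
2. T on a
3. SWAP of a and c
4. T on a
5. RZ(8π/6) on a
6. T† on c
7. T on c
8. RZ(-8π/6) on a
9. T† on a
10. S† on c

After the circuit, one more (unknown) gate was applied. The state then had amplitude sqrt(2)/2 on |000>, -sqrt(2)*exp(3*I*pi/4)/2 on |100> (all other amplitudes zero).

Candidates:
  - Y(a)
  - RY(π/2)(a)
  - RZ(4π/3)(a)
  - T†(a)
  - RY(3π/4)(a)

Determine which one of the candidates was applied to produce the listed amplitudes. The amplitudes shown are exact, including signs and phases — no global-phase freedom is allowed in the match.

The unique candidate consistent with the amplitudes is T†(a). Key observation: steps 4-9 multiply out to the identity, so the circuit reduces to the remaining gates.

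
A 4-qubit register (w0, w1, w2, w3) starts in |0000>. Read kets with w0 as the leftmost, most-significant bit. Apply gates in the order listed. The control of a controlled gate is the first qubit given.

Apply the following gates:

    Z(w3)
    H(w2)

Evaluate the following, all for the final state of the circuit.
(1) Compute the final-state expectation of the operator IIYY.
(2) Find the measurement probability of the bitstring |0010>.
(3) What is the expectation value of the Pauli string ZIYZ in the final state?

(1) The observable IIYY averages to 0.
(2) The probability of measuring |0010> is 1/2.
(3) The observable ZIYZ averages to 0.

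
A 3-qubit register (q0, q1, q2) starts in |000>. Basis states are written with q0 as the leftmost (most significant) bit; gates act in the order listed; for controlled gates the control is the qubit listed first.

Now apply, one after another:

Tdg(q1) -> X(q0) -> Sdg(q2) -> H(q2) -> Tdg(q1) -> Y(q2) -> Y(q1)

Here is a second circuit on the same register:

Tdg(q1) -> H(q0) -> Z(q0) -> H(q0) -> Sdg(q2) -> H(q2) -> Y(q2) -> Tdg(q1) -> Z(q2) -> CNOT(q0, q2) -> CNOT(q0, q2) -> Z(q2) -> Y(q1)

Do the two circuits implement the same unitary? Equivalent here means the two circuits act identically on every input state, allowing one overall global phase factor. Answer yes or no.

Yes — the two circuits implement the same unitary up to a global phase.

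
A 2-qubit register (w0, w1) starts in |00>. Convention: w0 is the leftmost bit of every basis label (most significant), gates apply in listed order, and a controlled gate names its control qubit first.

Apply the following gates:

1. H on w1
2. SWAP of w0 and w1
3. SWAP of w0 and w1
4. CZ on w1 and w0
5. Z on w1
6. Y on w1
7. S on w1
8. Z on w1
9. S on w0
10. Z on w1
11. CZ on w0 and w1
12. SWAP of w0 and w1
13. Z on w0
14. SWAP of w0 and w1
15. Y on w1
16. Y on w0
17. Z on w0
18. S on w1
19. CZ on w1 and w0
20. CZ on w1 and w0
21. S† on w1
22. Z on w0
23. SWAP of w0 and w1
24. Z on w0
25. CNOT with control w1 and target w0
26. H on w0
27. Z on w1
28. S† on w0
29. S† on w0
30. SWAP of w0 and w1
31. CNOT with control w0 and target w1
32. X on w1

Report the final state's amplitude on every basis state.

The final amplitudes are 0 on |00>, 0 on |01>, -1/2 - I/2 on |10>, -1/2 + I/2 on |11>.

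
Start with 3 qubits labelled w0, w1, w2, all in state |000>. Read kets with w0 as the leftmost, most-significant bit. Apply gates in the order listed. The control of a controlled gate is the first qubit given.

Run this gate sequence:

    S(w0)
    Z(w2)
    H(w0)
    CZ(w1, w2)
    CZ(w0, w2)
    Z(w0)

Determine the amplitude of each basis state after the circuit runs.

After the circuit, the state carries amplitude sqrt(2)/2 on |000>, -sqrt(2)/2 on |100>, and 0 on every other basis state.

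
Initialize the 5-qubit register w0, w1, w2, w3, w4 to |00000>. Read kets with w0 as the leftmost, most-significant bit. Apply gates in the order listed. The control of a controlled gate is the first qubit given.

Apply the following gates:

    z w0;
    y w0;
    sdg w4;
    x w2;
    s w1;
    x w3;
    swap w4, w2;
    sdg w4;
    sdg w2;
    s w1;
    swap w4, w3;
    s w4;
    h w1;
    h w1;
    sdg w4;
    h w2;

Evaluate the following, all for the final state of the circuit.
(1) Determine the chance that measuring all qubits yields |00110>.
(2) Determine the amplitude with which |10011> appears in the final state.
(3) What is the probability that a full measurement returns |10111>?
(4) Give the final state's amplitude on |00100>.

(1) A full measurement returns |00110> with probability 0. Key observation: steps 12-15 multiply out to the identity, so the circuit reduces to the remaining gates.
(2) The final state's coefficient on |10011> equals sqrt(2)/2.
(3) A full measurement returns |10111> with probability 1/2.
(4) |00100> carries amplitude 0 in the final state.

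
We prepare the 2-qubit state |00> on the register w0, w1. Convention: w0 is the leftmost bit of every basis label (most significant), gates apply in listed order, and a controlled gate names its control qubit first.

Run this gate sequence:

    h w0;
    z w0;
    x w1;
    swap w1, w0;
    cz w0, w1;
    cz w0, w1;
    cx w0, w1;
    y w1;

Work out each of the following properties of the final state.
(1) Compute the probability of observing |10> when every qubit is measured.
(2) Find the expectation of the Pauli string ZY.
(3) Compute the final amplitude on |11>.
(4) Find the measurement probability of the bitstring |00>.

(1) A full measurement returns |10> with probability 1/2. Key observation: the block from step 5 through step 6 cancels to the identity and can be dropped.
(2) The expectation value of ZY is 0.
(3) The final state's coefficient on |11> equals -sqrt(2)*I/2.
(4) The probability of measuring |00> is 0.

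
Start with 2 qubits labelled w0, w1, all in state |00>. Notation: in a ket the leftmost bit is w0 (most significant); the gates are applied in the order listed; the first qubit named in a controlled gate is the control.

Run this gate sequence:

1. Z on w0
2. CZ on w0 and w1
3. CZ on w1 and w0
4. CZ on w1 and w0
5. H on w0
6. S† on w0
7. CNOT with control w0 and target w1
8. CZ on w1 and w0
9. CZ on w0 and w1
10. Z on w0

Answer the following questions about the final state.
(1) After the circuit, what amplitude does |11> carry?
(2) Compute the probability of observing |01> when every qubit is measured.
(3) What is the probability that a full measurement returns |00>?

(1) |11> carries amplitude sqrt(2)*I/2 in the final state.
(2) A full measurement returns |01> with probability 0.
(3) The probability of measuring |00> is 1/2.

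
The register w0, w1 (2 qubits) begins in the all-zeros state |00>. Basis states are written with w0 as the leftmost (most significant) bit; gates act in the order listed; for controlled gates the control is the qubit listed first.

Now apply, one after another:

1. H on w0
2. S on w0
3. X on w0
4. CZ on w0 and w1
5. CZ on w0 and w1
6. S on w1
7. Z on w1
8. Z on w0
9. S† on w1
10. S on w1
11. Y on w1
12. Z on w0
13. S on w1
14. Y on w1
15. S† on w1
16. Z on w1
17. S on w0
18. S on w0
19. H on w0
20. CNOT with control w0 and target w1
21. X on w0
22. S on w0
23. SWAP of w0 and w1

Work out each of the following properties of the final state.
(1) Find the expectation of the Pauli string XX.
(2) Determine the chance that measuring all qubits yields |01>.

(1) The expectation value of XX is -1. Key observation: steps 4-5 multiply out to the identity, so the circuit reduces to the remaining gates.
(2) The probability of measuring |01> is 1/2.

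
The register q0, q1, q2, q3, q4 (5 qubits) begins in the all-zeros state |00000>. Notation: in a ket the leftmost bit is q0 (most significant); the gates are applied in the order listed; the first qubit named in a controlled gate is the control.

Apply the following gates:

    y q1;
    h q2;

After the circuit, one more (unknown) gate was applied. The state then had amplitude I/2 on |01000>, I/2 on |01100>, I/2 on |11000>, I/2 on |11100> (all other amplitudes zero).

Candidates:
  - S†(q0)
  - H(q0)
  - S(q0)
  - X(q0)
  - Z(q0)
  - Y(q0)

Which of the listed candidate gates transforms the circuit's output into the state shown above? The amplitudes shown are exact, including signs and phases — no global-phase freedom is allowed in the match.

The unique candidate consistent with the amplitudes is H(q0).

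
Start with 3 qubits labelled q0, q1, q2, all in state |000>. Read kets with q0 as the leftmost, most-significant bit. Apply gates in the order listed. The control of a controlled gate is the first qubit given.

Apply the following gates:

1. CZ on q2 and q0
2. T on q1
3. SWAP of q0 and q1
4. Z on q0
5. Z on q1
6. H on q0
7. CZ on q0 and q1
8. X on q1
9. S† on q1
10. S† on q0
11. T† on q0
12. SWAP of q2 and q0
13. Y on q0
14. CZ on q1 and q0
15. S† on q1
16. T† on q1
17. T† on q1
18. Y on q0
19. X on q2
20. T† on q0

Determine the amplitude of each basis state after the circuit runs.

The resulting statevector has amplitude sqrt(2)*exp(3*I*pi/4)/2 on |010>, -sqrt(2)*I/2 on |011>, and 0 on every other basis state.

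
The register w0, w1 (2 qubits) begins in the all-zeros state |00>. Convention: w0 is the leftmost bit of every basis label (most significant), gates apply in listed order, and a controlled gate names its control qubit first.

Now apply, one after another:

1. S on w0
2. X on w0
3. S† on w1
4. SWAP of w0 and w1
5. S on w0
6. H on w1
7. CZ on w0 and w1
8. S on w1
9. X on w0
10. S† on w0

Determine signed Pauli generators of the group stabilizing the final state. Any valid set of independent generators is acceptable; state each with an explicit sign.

One valid set of independent stabilizer generators is -IY, -ZI (any independent generating set of the same group is equally correct).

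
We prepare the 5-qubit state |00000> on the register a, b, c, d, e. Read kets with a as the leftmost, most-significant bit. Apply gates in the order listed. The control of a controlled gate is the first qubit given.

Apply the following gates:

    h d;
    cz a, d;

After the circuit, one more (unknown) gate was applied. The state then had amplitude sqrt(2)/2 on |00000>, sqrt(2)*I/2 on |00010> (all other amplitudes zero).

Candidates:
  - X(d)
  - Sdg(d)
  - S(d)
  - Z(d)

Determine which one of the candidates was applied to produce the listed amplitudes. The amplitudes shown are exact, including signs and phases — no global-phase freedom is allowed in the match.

It was S(d) that produced the state shown.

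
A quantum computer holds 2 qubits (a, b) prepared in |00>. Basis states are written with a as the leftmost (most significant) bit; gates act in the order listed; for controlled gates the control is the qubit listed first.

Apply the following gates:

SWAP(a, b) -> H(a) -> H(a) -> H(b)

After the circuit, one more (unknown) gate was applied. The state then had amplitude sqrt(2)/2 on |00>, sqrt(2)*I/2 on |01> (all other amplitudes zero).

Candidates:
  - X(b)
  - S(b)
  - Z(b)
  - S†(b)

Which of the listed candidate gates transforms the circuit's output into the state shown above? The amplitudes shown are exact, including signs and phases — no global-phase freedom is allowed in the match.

It was S(b) that produced the state shown.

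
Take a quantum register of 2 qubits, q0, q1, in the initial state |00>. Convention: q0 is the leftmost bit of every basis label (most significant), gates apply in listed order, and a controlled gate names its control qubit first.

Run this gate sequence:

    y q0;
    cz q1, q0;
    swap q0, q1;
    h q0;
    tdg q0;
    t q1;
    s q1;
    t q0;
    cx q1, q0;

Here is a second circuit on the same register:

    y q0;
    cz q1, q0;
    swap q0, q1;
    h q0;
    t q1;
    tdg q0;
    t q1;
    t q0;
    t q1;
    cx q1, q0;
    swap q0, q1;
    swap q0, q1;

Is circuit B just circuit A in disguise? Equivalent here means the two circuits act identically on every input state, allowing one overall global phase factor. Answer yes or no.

Yes — the two circuits implement the same unitary up to a global phase.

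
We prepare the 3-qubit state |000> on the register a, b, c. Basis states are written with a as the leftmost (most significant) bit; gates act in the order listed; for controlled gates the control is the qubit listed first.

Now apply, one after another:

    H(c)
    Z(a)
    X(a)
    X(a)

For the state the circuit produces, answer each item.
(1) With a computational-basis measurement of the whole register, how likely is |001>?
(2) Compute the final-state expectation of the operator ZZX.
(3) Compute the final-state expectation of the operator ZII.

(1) A full measurement returns |001> with probability 1/2.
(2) The observable ZZX averages to 1.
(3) In the final state, ZII has expectation 1.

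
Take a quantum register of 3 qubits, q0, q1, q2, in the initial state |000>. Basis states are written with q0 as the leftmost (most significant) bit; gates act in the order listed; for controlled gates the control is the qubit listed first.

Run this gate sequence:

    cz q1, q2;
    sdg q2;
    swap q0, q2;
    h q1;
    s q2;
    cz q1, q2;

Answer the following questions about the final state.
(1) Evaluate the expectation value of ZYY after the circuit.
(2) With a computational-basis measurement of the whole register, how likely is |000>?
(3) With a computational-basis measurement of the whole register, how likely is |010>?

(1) In the final state, ZYY has expectation 0.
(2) A full measurement returns |000> with probability 1/2.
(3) A full measurement returns |010> with probability 1/2.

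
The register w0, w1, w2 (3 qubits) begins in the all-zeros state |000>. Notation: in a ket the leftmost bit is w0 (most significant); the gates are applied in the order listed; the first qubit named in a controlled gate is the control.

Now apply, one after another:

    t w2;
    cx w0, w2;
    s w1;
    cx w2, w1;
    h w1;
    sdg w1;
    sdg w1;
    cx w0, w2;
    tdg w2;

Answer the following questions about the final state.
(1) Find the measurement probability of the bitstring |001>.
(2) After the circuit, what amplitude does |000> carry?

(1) A full measurement returns |001> with probability 0.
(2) |000> carries amplitude sqrt(2)/2 in the final state.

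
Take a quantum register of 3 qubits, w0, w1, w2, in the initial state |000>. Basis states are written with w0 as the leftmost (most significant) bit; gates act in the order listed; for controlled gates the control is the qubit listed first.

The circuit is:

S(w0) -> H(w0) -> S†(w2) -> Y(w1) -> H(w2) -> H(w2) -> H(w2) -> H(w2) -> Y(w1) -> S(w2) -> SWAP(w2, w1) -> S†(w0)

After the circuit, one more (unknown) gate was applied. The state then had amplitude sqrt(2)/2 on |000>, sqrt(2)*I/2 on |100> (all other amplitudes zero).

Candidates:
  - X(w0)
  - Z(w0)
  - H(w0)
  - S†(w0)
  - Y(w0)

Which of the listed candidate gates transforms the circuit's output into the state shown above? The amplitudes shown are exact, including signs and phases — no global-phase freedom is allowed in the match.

It was Z(w0) that produced the state shown. Key observation: steps 3-10 multiply out to the identity, so the circuit reduces to the remaining gates.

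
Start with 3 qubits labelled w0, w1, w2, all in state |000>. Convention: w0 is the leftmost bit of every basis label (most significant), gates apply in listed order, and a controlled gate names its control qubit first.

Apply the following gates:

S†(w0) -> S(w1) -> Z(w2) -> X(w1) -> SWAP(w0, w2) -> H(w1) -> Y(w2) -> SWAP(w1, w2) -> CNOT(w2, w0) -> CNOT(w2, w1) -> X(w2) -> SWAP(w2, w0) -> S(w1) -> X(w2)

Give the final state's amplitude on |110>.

The amplitude on |110> is 0.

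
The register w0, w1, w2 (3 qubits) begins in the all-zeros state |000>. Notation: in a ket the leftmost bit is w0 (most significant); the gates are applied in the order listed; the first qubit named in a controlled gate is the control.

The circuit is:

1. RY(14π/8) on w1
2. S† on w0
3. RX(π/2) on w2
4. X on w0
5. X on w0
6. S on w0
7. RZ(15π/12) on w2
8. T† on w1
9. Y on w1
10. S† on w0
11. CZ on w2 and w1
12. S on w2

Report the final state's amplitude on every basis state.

The final amplitudes are sqrt(4 - 2*sqrt(2))*exp(5*I*pi/8)/4 on |000>, -sqrt(4 - 2*sqrt(2))*exp(7*I*pi/8)/4 on |001>, sqrt(2*sqrt(2) + 4)*exp(7*I*pi/8)/4 on |010>, -sqrt(2*sqrt(2) + 4)*exp(I*pi/8)/4 on |011>, 0 on |100>, 0 on |101>, 0 on |110>, 0 on |111>.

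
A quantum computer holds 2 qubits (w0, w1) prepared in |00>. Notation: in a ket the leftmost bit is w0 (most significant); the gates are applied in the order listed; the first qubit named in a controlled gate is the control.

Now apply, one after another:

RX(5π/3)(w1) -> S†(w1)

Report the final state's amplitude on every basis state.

The resulting statevector has amplitude -sqrt(3)/2 on |00>, -1/2 on |01>, 0 on |10>, 0 on |11>.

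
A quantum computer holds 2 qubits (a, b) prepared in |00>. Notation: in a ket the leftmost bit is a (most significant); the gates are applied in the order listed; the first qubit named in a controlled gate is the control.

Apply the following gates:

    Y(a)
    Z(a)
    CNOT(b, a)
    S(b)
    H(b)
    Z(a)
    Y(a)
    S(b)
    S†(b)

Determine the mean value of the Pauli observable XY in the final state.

In the final state, XY has expectation 0.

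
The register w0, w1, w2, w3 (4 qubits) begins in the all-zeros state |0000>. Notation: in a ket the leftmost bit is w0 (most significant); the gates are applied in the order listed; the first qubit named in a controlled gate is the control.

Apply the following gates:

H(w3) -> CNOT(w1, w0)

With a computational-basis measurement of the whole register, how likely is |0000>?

The probability of measuring |0000> is 1/2.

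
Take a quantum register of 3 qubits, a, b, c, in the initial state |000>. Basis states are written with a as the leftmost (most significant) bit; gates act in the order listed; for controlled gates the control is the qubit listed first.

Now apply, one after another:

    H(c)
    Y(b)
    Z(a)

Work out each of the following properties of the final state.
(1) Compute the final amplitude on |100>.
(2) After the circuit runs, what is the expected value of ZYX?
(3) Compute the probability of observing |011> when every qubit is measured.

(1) The amplitude on |100> is 0.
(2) The expectation value of ZYX is 0.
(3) A full measurement returns |011> with probability 1/2.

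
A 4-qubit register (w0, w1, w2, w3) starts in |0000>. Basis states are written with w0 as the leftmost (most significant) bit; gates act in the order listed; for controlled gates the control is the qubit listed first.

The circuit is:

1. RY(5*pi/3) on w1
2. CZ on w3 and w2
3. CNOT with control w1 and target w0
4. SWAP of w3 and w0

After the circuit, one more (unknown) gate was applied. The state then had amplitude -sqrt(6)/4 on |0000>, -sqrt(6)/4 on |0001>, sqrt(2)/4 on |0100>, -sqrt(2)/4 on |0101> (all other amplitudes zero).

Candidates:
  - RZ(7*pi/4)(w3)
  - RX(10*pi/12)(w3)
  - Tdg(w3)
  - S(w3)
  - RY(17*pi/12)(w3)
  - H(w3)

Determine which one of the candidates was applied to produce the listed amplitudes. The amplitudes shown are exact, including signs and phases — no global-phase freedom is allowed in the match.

The unique candidate consistent with the amplitudes is H(w3).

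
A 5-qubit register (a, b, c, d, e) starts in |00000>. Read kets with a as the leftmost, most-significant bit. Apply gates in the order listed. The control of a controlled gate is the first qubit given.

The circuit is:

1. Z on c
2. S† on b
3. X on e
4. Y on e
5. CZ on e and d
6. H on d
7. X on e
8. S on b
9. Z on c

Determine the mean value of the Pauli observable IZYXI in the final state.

The expectation value of IZYXI is 0.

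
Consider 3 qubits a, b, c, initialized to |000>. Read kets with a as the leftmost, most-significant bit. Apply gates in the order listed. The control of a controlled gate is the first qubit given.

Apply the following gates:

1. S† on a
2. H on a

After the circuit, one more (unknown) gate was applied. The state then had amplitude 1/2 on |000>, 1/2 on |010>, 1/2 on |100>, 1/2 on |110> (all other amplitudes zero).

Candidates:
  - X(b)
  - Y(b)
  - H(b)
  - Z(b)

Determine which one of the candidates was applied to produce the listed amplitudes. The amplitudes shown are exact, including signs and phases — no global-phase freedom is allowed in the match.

The applied gate was H(b).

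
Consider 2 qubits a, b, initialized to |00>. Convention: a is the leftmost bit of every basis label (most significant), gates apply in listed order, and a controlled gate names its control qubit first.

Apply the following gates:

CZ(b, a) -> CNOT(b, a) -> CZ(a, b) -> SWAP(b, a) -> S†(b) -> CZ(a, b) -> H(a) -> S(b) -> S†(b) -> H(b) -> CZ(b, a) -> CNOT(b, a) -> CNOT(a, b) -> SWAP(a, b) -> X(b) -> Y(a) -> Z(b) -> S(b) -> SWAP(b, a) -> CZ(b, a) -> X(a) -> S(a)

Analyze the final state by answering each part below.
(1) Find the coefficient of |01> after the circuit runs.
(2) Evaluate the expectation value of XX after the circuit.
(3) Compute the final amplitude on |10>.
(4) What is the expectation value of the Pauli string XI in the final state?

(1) The final state's coefficient on |01> equals -1/2. Key observation: gates 8-9 undo each other exactly, leaving only the rest of the circuit to track.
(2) In the final state, XX has expectation -1.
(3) The amplitude on |10> is 1/2.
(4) The observable XI averages to 1.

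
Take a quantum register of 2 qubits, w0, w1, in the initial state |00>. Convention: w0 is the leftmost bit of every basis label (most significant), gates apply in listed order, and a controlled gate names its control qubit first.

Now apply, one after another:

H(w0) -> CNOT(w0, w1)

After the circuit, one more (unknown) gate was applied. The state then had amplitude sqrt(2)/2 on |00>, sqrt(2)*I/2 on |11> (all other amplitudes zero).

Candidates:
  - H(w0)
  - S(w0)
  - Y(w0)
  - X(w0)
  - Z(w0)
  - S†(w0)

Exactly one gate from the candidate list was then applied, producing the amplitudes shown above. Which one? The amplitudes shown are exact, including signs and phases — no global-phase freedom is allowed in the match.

It was S(w0) that produced the state shown.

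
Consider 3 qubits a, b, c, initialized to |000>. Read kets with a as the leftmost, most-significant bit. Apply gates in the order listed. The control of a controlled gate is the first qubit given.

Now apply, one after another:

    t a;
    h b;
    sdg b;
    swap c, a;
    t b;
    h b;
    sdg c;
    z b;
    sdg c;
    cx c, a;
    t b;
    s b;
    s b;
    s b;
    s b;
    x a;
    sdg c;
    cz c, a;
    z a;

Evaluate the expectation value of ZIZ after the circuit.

The observable ZIZ averages to -1. Key observation: the block from step 12 through step 15 cancels to the identity and can be dropped.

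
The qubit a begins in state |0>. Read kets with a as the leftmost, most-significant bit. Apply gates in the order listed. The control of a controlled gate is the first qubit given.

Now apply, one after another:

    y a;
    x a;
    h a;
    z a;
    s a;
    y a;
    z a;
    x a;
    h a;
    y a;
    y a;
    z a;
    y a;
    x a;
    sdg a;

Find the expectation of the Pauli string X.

In the final state, X has expectation 1.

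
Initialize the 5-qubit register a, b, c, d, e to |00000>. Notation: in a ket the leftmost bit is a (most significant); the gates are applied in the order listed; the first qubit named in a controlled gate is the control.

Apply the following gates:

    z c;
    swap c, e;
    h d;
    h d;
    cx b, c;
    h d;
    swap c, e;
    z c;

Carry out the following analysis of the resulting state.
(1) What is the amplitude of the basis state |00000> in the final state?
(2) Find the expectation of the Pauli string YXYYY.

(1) The final state's coefficient on |00000> equals sqrt(2)/2.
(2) The expectation value of YXYYY is 0.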